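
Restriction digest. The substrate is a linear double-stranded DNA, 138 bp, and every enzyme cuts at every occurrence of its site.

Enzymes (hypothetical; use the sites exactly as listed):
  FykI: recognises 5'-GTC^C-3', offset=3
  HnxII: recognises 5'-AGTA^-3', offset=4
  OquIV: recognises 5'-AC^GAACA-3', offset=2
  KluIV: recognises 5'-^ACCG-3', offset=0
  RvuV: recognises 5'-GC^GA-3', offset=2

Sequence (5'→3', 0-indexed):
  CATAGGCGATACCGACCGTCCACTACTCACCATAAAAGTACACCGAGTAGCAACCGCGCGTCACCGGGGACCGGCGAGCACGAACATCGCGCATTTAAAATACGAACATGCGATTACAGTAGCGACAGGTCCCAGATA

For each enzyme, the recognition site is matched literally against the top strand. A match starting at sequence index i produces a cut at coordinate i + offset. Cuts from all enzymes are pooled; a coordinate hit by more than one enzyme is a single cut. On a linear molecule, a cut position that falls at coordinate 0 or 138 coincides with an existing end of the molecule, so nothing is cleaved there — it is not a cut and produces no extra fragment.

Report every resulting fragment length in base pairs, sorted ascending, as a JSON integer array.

[1,2,3,3,4,6,6,6,7,7,7,8,8,8,10,10,20,22]

Scan for sites:
  FykI GTCC/3: at [17, 128] ⇒ [20, 131]
  HnxII AGTA/4: at [36, 45, 117] ⇒ [40, 49, 121]
  OquIV ACGAACA/2: at [79, 101] ⇒ [81, 103]
  KluIV ACCG/0: at [10, 14, 41, 52, 62, 69] ⇒ [10, 14, 41, 52, 62, 69]
  RvuV GCGA/2: at [5, 73, 109, 121] ⇒ [7, 75, 111, 123]

Pooled cuts: [7, 10, 14, 20, 40, 41, 49, 52, 62, 69, 75, 81, 103, 111, 121, 123, 131]

Fragment lengths:
  [0,7): 7 bp
  [7,10): 3 bp
  [10,14): 4 bp
  [14,20): 6 bp
  [20,40): 20 bp
  [40,41): 1 bp
  [41,49): 8 bp
  [49,52): 3 bp
  [52,62): 10 bp
  [62,69): 7 bp
  [69,75): 6 bp
  [75,81): 6 bp
  [81,103): 22 bp
  [103,111): 8 bp
  [111,121): 10 bp
  [121,123): 2 bp
  [123,131): 8 bp
  [131,138): 7 bp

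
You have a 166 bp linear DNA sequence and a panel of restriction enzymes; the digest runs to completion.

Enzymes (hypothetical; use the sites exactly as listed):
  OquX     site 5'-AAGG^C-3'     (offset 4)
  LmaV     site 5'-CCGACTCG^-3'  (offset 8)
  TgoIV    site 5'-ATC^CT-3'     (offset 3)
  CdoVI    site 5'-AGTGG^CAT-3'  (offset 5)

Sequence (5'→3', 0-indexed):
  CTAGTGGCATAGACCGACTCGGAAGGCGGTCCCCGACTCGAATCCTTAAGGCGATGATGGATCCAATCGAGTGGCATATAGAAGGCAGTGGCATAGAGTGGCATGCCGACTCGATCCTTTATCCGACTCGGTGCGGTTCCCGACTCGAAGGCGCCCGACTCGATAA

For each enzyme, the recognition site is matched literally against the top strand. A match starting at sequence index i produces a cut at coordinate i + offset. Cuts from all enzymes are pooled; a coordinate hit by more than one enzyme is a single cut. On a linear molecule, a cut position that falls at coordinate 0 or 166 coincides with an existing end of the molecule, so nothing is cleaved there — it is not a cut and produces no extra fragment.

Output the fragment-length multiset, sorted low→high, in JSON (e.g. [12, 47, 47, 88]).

[3,4,4,4,5,6,7,7,10,11,11,12,14,14,14,17,23]

Per-enzyme occurrences:
  OquX AAGGC/4: at [22, 47, 81, 147] ⇒ [26, 51, 85, 151]
  LmaV CCGACTCG/8: at [13, 32, 105, 122, 139, 154] ⇒ [21, 40, 113, 130, 147, 162]
  TgoIV ATCCT/3: at [41, 113] ⇒ [44, 116]
  CdoVI AGTGGCAT/5: at [2, 69, 86, 96] ⇒ [7, 74, 91, 101]

All cut coordinates (distinct, sorted): [7, 21, 26, 40, 44, 51, 74, 85, 91, 101, 113, 116, 130, 147, 151, 162]

Fragments:
  [0,7): 7 bp
  [7,21): 14 bp
  [21,26): 5 bp
  [26,40): 14 bp
  [40,44): 4 bp
  [44,51): 7 bp
  [51,74): 23 bp
  [74,85): 11 bp
  [85,91): 6 bp
  [91,101): 10 bp
  [101,113): 12 bp
  [113,116): 3 bp
  [116,130): 14 bp
  [130,147): 17 bp
  [147,151): 4 bp
  [151,162): 11 bp
  [162,166): 4 bp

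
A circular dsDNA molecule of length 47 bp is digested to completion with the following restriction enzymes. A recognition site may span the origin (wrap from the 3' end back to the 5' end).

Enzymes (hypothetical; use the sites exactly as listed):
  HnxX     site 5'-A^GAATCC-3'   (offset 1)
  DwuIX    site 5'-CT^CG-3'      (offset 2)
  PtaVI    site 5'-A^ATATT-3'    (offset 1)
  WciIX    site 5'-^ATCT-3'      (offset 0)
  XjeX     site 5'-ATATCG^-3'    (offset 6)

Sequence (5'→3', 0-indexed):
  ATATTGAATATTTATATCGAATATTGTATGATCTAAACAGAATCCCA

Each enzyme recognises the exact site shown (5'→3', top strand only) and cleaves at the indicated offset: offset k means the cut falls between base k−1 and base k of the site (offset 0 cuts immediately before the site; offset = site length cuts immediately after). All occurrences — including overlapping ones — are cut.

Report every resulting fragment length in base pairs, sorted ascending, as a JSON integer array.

[1,7,8,9,10,12]

Per-enzyme occurrences:
  HnxX (AGAATCC, off=1): starts [38] → cuts [39]
  DwuIX (CTCG, off=2): no sites
  PtaVI (AATATT, off=1): starts [6, 19, 46] → cuts [0, 7, 20]
  WciIX (ATCT, off=0): starts [30] → cuts [30]
  XjeX (ATATCG, off=6): starts [13] → cuts [19]

All cut coordinates (distinct, sorted): [0, 7, 19, 20, 30, 39]

Fragment lengths:
  0→7: 7 bp
  7→19: 12 bp
  19→20: 1 bp
  20→30: 10 bp
  30→39: 9 bp
  39→0 (wrap): 47-39+0 = 8 bp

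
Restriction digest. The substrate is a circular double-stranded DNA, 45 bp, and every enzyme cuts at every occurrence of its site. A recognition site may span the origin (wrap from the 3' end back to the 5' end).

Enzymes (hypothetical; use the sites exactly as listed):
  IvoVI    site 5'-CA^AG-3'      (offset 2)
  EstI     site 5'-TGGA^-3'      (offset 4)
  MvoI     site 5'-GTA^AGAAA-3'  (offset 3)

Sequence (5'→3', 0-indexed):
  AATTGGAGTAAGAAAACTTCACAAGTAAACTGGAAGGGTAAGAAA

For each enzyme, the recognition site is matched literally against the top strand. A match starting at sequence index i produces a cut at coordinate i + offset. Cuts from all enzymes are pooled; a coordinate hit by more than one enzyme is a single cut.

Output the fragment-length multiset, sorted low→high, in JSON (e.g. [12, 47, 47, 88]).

[3,6,11,12,13]

Per-enzyme occurrences:
  IvoVI (CAAG, off=2): starts [21] → cuts [23]
  EstI (TGGA, off=4): starts [3, 30] → cuts [7, 34]
  MvoI (GTAAGAAA, off=3): starts [7, 37] → cuts [10, 40]

All cut coordinates (distinct, sorted): [7, 10, 23, 34, 40]

Fragments:
  7→10: 3 bp
  10→23: 13 bp
  23→34: 11 bp
  34→40: 6 bp
  40→7 (wrap): 45-40+7 = 12 bp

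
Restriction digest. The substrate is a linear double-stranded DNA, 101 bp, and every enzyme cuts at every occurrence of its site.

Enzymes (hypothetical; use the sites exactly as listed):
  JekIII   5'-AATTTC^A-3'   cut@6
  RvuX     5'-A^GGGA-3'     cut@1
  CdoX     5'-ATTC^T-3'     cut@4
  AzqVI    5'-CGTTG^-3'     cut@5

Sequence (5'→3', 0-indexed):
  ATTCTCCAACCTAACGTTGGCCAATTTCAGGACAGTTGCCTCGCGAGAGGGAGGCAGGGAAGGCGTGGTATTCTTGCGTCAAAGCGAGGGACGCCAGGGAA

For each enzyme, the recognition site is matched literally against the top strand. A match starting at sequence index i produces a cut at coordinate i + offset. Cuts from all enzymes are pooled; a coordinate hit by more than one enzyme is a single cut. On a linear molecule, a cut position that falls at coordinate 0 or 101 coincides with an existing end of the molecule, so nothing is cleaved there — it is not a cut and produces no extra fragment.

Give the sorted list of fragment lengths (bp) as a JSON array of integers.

[4,5,8,9,9,14,15,17,20]

Scan for sites:
  JekIII AATTTCA/6: at [22] ⇒ [28]
  RvuX AGGGA/1: at [47, 55, 86, 95] ⇒ [48, 56, 87, 96]
  CdoX ATTCT/4: at [0, 69] ⇒ [4, 73]
  AzqVI CGTTG/5: at [14] ⇒ [19]

All cut coordinates (distinct, sorted): [4, 19, 28, 48, 56, 73, 87, 96]

Fragment lengths:
  [0,4): 4 bp
  [4,19): 15 bp
  [19,28): 9 bp
  [28,48): 20 bp
  [48,56): 8 bp
  [56,73): 17 bp
  [73,87): 14 bp
  [87,96): 9 bp
  [96,101): 5 bp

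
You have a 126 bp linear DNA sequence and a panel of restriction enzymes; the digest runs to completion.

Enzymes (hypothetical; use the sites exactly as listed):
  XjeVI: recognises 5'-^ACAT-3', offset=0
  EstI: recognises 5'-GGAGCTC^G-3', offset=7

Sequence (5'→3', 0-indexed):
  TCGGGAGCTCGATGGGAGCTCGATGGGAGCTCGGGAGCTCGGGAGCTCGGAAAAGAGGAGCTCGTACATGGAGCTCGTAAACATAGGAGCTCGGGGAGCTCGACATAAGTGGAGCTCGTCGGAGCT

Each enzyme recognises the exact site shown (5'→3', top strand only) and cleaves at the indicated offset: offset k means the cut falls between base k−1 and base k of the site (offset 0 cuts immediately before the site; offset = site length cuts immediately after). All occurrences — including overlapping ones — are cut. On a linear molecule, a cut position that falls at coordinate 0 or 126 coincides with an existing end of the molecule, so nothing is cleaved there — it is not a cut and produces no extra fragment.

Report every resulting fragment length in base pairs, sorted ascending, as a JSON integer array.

[1,2,4,8,8,9,9,10,11,11,11,12,15,15]

Per-enzyme occurrences:
  XjeVI ACAT/0: at [65, 80, 102] ⇒ [65, 80, 102]
  EstI GGAGCTCG/7: at [3, 14, 25, 33, 41, 56, 69, 85, 94, 110] ⇒ [10, 21, 32, 40, 48, 63, 76, 92, 101, 117]

Pooled cuts: [10, 21, 32, 40, 48, 63, 65, 76, 80, 92, 101, 102, 117]

Fragments:
  [0,10): 10 bp
  [10,21): 11 bp
  [21,32): 11 bp
  [32,40): 8 bp
  [40,48): 8 bp
  [48,63): 15 bp
  [63,65): 2 bp
  [65,76): 11 bp
  [76,80): 4 bp
  [80,92): 12 bp
  [92,101): 9 bp
  [101,102): 1 bp
  [102,117): 15 bp
  [117,126): 9 bp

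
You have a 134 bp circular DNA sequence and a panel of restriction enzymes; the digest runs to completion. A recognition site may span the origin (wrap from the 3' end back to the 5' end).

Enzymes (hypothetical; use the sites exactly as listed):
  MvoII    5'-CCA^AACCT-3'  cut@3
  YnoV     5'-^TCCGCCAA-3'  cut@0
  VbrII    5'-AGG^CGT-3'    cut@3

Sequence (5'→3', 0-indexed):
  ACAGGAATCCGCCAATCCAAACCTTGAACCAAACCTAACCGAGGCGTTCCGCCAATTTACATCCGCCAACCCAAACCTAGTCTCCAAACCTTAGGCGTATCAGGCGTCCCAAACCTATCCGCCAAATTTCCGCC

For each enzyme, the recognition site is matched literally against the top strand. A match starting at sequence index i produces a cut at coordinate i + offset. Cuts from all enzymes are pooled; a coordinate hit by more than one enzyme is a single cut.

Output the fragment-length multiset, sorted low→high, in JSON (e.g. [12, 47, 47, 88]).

Site scan:
  MvoII CCAAACCT/3: at [16, 28, 70, 83, 108] ⇒ [19, 31, 73, 86, 111]
  YnoV TCCGCCAA/0: at [7, 47, 61, 117] ⇒ [7, 47, 61, 117]
  VbrII AGGCGT/3: at [41, 92, 101] ⇒ [44, 95, 104]

All cut coordinates (distinct, sorted): [7, 19, 31, 44, 47, 61, 73, 86, 95, 104, 111, 117]

Fragments:
  7→19: 12 bp
  19→31: 12 bp
  31→44: 13 bp
  44→47: 3 bp
  47→61: 14 bp
  61→73: 12 bp
  73→86: 13 bp
  86→95: 9 bp
  95→104: 9 bp
  104→111: 7 bp
  111→117: 6 bp
  117→7 (wrap): 134-117+7 = 24 bp

[3,6,7,9,9,12,12,12,13,13,14,24]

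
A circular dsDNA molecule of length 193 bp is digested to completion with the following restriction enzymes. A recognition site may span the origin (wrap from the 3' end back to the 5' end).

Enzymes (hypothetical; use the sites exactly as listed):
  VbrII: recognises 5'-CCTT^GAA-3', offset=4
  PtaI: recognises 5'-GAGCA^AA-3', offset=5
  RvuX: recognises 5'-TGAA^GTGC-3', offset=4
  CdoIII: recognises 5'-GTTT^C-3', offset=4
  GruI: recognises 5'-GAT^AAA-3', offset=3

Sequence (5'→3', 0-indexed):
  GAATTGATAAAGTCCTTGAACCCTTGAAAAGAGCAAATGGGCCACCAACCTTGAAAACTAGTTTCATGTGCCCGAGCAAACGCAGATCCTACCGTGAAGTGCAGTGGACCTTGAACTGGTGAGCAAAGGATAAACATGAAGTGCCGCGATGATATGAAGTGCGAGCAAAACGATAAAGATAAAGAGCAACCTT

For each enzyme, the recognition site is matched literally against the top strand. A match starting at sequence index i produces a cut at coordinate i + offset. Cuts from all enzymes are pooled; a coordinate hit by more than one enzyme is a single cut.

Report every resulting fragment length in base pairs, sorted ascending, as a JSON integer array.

[6,6,7,8,8,9,9,9,10,12,13,13,14,14,17,18,20]

Per-enzyme occurrences:
  VbrII (CCTTGAA, off=4): starts [13, 21, 48, 108, 189] → cuts [0, 17, 25, 52, 112]
  PtaI (GAGCAAA, off=5): starts [30, 73, 120, 162] → cuts [35, 78, 125, 167]
  RvuX (TGAAGTGC, off=4): starts [94, 136, 154] → cuts [98, 140, 158]
  CdoIII (GTTTC, off=4): starts [60] → cuts [64]
  GruI (GATAAA, off=3): starts [5, 128, 171, 177] → cuts [8, 131, 174, 180]

All cut coordinates (distinct, sorted): [0, 8, 17, 25, 35, 52, 64, 78, 98, 112, 125, 131, 140, 158, 167, 174, 180]

Fragment lengths:
  0→8: 8 bp
  8→17: 9 bp
  17→25: 8 bp
  25→35: 10 bp
  35→52: 17 bp
  52→64: 12 bp
  64→78: 14 bp
  78→98: 20 bp
  98→112: 14 bp
  112→125: 13 bp
  125→131: 6 bp
  131→140: 9 bp
  140→158: 18 bp
  158→167: 9 bp
  167→174: 7 bp
  174→180: 6 bp
  180→0 (wrap): 193-180+0 = 13 bp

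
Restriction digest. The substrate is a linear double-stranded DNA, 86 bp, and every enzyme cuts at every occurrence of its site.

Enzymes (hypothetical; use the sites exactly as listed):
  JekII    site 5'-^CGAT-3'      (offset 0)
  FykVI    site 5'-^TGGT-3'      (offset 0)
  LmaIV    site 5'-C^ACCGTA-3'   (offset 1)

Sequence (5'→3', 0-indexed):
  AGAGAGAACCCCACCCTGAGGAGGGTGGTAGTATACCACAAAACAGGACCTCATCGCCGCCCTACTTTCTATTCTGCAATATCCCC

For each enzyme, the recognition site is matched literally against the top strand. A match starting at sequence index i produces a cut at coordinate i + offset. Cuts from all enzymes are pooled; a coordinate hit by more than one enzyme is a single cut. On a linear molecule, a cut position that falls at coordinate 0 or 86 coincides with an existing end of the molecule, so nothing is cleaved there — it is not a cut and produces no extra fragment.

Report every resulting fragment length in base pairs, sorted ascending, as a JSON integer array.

Site scan:
  JekII (CGAT, off=0): no sites
  FykVI TGGT/0: at [25] ⇒ [25]
  LmaIV (CACCGTA, off=1): no sites

All cut coordinates (distinct, sorted): [25]

Fragments:
  [0,25): 25 bp
  [25,86): 61 bp

[25,61]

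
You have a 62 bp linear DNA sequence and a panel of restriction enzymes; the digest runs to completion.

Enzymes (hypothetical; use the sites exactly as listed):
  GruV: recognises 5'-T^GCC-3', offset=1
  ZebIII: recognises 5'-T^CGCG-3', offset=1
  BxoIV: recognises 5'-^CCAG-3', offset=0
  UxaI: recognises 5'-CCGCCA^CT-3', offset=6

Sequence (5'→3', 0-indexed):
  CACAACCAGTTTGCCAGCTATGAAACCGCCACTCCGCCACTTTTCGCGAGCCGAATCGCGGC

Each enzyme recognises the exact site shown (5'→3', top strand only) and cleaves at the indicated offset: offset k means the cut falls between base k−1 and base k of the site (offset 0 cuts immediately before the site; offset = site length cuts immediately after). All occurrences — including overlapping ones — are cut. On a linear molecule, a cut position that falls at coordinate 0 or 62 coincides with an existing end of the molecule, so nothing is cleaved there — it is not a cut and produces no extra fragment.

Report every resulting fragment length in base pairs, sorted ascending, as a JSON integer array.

[1,5,5,6,7,8,12,18]

Scan for sites:
  GruV TGCC/1: at [11] ⇒ [12]
  ZebIII TCGCG/1: at [43, 55] ⇒ [44, 56]
  BxoIV CCAG/0: at [5, 13] ⇒ [5, 13]
  UxaI CCGCCACT/6: at [25, 33] ⇒ [31, 39]

All cut coordinates (distinct, sorted): [5, 12, 13, 31, 39, 44, 56]

Fragments:
  [0,5): 5 bp
  [5,12): 7 bp
  [12,13): 1 bp
  [13,31): 18 bp
  [31,39): 8 bp
  [39,44): 5 bp
  [44,56): 12 bp
  [56,62): 6 bp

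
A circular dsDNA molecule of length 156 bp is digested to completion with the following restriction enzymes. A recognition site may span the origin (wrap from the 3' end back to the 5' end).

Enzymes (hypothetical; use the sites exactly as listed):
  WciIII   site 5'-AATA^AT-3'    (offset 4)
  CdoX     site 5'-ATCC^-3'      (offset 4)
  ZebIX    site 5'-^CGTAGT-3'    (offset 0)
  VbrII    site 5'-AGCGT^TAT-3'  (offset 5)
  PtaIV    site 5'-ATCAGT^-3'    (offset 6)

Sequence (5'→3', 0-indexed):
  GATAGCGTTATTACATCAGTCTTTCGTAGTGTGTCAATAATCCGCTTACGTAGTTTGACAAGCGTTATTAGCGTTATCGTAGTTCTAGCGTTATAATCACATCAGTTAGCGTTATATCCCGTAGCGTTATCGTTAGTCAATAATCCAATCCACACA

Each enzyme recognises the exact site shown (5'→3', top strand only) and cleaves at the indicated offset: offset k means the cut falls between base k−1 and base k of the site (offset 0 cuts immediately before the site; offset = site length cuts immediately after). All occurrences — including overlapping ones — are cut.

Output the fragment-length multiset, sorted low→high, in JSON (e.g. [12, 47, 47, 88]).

Scan for sites:
  WciIII AATAAT/4: at [35, 138] ⇒ [39, 142]
  CdoX ATCC/4: at [39, 115, 142, 147] ⇒ [43, 119, 146, 151]
  ZebIX CGTAGT/0: at [24, 48, 77] ⇒ [24, 48, 77]
  VbrII AGCGTTAT/5: at [3, 60, 69, 86, 107, 122] ⇒ [8, 65, 74, 91, 112, 127]
  PtaIV ATCAGT/6: at [14, 100] ⇒ [20, 106]

All cut coordinates (distinct, sorted): [8, 20, 24, 39, 43, 48, 65, 74, 77, 91, 106, 112, 119, 127, 142, 146, 151]

Fragment lengths:
  8→20: 12 bp
  20→24: 4 bp
  24→39: 15 bp
  39→43: 4 bp
  43→48: 5 bp
  48→65: 17 bp
  65→74: 9 bp
  74→77: 3 bp
  77→91: 14 bp
  91→106: 15 bp
  106→112: 6 bp
  112→119: 7 bp
  119→127: 8 bp
  127→142: 15 bp
  142→146: 4 bp
  146→151: 5 bp
  151→8 (wrap): 156-151+8 = 13 bp

[3,4,4,4,5,5,6,7,8,9,12,13,14,15,15,15,17]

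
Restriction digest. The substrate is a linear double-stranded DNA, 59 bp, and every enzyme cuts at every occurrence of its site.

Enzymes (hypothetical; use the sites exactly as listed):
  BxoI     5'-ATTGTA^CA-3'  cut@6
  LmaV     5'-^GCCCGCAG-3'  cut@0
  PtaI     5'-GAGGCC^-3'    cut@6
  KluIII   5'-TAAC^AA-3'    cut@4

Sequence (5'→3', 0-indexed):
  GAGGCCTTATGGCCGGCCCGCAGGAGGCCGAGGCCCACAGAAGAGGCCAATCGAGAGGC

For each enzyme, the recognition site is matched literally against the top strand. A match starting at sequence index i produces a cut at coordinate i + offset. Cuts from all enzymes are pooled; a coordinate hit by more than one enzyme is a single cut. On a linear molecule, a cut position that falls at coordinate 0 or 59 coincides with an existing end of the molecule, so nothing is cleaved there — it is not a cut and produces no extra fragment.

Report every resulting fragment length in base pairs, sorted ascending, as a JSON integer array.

Per-enzyme occurrences:
  BxoI (ATTGTACA, off=6): no sites
  LmaV (GCCCGCAG, off=0): starts [15] → cuts [15]
  PtaI (GAGGCC, off=6): starts [0, 23, 29, 42] → cuts [6, 29, 35, 48]
  KluIII (TAACAA, off=4): no sites

All cut coordinates (distinct, sorted): [6, 15, 29, 35, 48]

Fragment lengths:
  [0,6): 6 bp
  [6,15): 9 bp
  [15,29): 14 bp
  [29,35): 6 bp
  [35,48): 13 bp
  [48,59): 11 bp

[6,6,9,11,13,14]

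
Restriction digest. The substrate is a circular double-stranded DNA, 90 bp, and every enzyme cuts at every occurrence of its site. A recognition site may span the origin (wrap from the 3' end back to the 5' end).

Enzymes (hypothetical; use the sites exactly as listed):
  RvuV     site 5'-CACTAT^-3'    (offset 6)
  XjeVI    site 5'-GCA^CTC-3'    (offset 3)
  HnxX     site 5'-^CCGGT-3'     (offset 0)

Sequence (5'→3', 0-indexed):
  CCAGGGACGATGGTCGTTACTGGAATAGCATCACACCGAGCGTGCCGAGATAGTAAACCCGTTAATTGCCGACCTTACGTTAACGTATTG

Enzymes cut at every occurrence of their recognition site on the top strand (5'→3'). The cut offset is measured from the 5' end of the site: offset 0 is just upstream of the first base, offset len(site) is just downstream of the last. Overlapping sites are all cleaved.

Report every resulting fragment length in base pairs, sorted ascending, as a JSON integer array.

[90]

Per-enzyme occurrences:
  RvuV (CACTAT, off=6): no sites
  XjeVI (GCACTC, off=3): no sites
  HnxX (CCGGT, off=0): no sites

All cut coordinates (distinct, sorted): ∅

Fragment lengths:
  no cuts → one circular fragment of 90 bp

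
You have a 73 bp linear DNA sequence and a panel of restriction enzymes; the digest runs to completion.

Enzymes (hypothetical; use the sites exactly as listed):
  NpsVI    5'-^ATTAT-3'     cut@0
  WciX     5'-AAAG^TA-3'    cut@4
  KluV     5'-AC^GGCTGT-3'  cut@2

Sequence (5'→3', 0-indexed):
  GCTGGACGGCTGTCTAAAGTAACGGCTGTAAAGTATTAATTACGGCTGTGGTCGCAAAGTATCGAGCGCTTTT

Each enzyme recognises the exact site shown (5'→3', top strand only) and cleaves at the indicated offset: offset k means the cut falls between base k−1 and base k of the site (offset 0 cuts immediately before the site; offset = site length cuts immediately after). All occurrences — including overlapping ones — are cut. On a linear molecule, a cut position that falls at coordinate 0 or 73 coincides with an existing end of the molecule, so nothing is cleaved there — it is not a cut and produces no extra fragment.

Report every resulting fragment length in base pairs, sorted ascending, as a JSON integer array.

[4,7,10,10,12,14,16]

Per-enzyme occurrences:
  NpsVI (ATTAT, off=0): no sites
  WciX (AAAGTA, off=4): starts [15, 29, 55] → cuts [19, 33, 59]
  KluV (ACGGCTGT, off=2): starts [5, 21, 41] → cuts [7, 23, 43]

Pooled cuts: [7, 19, 23, 33, 43, 59]

Fragments:
  [0,7): 7 bp
  [7,19): 12 bp
  [19,23): 4 bp
  [23,33): 10 bp
  [33,43): 10 bp
  [43,59): 16 bp
  [59,73): 14 bp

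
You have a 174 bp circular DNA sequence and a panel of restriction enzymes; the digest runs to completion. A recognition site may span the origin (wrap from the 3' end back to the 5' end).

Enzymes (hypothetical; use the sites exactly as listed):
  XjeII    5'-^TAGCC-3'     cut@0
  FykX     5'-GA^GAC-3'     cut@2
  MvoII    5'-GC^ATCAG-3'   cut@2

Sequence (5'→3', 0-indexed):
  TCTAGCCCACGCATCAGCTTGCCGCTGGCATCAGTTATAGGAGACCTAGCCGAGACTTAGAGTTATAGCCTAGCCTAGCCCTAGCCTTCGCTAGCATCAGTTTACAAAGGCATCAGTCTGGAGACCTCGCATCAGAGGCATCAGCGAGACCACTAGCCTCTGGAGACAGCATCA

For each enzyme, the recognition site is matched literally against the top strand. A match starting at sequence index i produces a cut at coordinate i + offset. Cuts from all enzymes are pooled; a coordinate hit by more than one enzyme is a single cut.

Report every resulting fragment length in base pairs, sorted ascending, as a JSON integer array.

[4,5,5,6,6,7,8,8,9,10,11,11,12,12,13,14,16,17]

Scan for sites:
  XjeII TAGCC/0: at [2, 46, 65, 70, 75, 81, 153] ⇒ [2, 46, 65, 70, 75, 81, 153]
  FykX GAGAC/2: at [40, 51, 120, 145, 162] ⇒ [42, 53, 122, 147, 164]
  MvoII GCATCAG/2: at [10, 27, 93, 109, 128, 137] ⇒ [12, 29, 95, 111, 130, 139]

Pooled cuts: [2, 12, 29, 42, 46, 53, 65, 70, 75, 81, 95, 111, 122, 130, 139, 147, 153, 164]

Fragment lengths:
  2→12: 10 bp
  12→29: 17 bp
  29→42: 13 bp
  42→46: 4 bp
  46→53: 7 bp
  53→65: 12 bp
  65→70: 5 bp
  70→75: 5 bp
  75→81: 6 bp
  81→95: 14 bp
  95→111: 16 bp
  111→122: 11 bp
  122→130: 8 bp
  130→139: 9 bp
  139→147: 8 bp
  147→153: 6 bp
  153→164: 11 bp
  164→2 (wrap): 174-164+2 = 12 bp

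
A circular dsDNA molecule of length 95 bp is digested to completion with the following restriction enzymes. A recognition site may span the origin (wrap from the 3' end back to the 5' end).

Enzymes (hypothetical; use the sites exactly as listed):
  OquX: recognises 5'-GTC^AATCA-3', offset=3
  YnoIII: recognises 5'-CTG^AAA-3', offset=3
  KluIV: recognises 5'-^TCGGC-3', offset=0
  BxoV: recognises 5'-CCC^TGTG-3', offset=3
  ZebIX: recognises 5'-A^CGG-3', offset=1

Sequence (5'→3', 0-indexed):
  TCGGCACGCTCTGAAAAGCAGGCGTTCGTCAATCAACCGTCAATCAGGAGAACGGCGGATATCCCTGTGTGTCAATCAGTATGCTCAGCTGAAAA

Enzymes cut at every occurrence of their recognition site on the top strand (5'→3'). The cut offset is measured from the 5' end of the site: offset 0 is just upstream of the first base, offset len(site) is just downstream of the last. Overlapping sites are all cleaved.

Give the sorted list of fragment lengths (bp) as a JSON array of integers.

[4,8,11,11,13,13,17,18]

Per-enzyme occurrences:
  OquX (GTCAATCA, off=3): starts [27, 38, 70] → cuts [30, 41, 73]
  YnoIII (CTGAAA, off=3): starts [10, 88] → cuts [13, 91]
  KluIV (TCGGC, off=0): starts [0] → cuts [0]
  BxoV (CCCTGTG, off=3): starts [62] → cuts [65]
  ZebIX (ACGG, off=1): starts [51] → cuts [52]

All cut coordinates (distinct, sorted): [0, 13, 30, 41, 52, 65, 73, 91]

Fragment lengths:
  0→13: 13 bp
  13→30: 17 bp
  30→41: 11 bp
  41→52: 11 bp
  52→65: 13 bp
  65→73: 8 bp
  73→91: 18 bp
  91→0 (wrap): 95-91+0 = 4 bp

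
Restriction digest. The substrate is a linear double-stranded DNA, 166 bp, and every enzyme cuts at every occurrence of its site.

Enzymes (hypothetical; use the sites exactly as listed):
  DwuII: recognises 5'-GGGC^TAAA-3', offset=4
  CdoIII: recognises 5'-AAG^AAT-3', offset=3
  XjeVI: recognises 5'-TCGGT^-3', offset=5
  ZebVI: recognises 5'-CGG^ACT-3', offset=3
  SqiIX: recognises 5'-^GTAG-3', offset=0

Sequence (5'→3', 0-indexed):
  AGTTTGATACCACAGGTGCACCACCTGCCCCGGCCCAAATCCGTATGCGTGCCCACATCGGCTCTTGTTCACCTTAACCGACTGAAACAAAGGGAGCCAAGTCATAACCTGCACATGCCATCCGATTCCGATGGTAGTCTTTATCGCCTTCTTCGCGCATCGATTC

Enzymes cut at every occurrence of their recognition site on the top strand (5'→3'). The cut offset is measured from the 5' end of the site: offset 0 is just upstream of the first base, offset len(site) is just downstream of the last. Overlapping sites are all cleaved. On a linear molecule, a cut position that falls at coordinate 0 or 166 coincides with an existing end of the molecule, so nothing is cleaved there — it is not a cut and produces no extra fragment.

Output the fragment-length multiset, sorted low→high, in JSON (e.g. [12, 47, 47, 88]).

[33,133]

Per-enzyme occurrences:
  DwuII (GGGCTAAA, off=4): no sites
  CdoIII (AAGAAT, off=3): no sites
  XjeVI (TCGGT, off=5): no sites
  ZebVI (CGGACT, off=3): no sites
  SqiIX GTAG/0: at [133] ⇒ [133]

All cut coordinates (distinct, sorted): [133]

Fragment lengths:
  [0,133): 133 bp
  [133,166): 33 bp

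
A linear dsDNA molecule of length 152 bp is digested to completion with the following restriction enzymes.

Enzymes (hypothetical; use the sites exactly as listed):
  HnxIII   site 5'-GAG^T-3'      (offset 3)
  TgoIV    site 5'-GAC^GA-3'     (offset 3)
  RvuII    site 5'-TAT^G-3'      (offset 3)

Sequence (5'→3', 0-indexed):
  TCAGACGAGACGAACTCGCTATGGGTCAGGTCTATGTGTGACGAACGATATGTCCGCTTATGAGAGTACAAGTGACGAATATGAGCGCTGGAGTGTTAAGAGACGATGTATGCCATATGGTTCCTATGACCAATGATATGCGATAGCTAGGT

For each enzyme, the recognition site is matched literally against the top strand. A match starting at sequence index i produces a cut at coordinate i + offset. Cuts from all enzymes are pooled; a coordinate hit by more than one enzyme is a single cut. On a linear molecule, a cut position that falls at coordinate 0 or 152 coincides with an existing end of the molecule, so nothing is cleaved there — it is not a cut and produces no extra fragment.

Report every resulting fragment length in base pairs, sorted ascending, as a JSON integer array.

[5,5,6,6,7,7,7,9,9,10,10,11,11,11,12,13,13]

Per-enzyme occurrences:
  HnxIII (GAGT, off=3): starts [63, 90] → cuts [66, 93]
  TgoIV (GACGA, off=3): starts [3, 8, 39, 73, 101] → cuts [6, 11, 42, 76, 104]
  RvuII (TATG, off=3): starts [19, 32, 48, 58, 79, 108, 115, 124, 136] → cuts [22, 35, 51, 61, 82, 111, 118, 127, 139]

Pooled cuts: [6, 11, 22, 35, 42, 51, 61, 66, 76, 82, 93, 104, 111, 118, 127, 139]

Fragments:
  [0,6): 6 bp
  [6,11): 5 bp
  [11,22): 11 bp
  [22,35): 13 bp
  [35,42): 7 bp
  [42,51): 9 bp
  [51,61): 10 bp
  [61,66): 5 bp
  [66,76): 10 bp
  [76,82): 6 bp
  [82,93): 11 bp
  [93,104): 11 bp
  [104,111): 7 bp
  [111,118): 7 bp
  [118,127): 9 bp
  [127,139): 12 bp
  [139,152): 13 bp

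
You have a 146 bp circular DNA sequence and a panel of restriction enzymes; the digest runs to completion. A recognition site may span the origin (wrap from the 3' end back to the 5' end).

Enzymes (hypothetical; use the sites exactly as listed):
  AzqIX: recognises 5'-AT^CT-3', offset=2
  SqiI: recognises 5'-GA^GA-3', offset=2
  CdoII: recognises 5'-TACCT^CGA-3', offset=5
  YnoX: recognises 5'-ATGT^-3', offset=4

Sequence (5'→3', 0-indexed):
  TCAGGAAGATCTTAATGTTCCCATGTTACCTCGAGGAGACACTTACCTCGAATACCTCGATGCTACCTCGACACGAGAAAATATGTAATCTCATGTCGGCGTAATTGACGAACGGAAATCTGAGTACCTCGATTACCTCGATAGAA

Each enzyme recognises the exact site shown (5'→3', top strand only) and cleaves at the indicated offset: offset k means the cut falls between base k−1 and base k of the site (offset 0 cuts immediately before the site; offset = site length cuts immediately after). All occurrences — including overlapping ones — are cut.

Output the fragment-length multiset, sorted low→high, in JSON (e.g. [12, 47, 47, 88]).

[3,5,6,7,8,8,8,9,9,10,10,11,11,18,23]

Site scan:
  AzqIX (ATCT, off=2): starts [8, 87, 117] → cuts [10, 89, 119]
  SqiI (GAGA, off=2): starts [35, 74] → cuts [37, 76]
  CdoII (TACCTCGA, off=5): starts [26, 43, 52, 63, 124, 133] → cuts [31, 48, 57, 68, 129, 138]
  YnoX (ATGT, off=4): starts [14, 22, 82, 92] → cuts [18, 26, 86, 96]

All cut coordinates (distinct, sorted): [10, 18, 26, 31, 37, 48, 57, 68, 76, 86, 89, 96, 119, 129, 138]

Fragment lengths:
  10→18: 8 bp
  18→26: 8 bp
  26→31: 5 bp
  31→37: 6 bp
  37→48: 11 bp
  48→57: 9 bp
  57→68: 11 bp
  68→76: 8 bp
  76→86: 10 bp
  86→89: 3 bp
  89→96: 7 bp
  96→119: 23 bp
  119→129: 10 bp
  129→138: 9 bp
  138→10 (wrap): 146-138+10 = 18 bp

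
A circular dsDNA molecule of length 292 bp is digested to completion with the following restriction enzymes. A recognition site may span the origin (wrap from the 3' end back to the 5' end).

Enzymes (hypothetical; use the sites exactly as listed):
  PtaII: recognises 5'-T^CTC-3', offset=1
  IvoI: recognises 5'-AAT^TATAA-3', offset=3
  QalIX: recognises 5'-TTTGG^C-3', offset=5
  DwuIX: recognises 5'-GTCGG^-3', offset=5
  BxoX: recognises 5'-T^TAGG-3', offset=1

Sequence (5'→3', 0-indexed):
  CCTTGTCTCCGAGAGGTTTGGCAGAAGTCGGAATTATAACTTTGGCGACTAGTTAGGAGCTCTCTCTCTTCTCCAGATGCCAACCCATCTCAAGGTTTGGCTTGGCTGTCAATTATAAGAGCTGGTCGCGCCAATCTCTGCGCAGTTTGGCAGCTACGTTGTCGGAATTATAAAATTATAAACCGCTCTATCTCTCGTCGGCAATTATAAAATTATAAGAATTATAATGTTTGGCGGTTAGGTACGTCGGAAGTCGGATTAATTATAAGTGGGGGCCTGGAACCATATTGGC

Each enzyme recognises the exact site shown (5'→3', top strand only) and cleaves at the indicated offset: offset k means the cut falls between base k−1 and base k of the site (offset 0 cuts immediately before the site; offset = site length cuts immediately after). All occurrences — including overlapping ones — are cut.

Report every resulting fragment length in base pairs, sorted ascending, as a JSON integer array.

[2,2,2,3,3,4,4,5,6,7,8,8,8,8,8,9,10,11,12,12,12,13,15,15,15,15,18,22,35]

Scan for sites:
  PtaII (TCTC, off=1): starts [5, 60, 62, 64, 69, 87, 134, 190, 192] → cuts [6, 61, 63, 65, 70, 88, 135, 191, 193]
  IvoI (AATTATAA, off=3): starts [31, 110, 165, 173, 202, 210, 219, 260] → cuts [34, 113, 168, 176, 205, 213, 222, 263]
  QalIX (TTTGGC, off=5): starts [16, 40, 95, 145, 229] → cuts [21, 45, 100, 150, 234]
  DwuIX (GTCGG, off=5): starts [26, 160, 196, 245, 252] → cuts [31, 165, 201, 250, 257]
  BxoX (TTAGG, off=1): starts [52, 237] → cuts [53, 238]

Pooled cuts: [6, 21, 31, 34, 45, 53, 61, 63, 65, 70, 88, 100, 113, 135, 150, 165, 168, 176, 191, 193, 201, 205, 213, 222, 234, 238, 250, 257, 263]

Fragments:
  6→21: 15 bp
  21→31: 10 bp
  31→34: 3 bp
  34→45: 11 bp
  45→53: 8 bp
  53→61: 8 bp
  61→63: 2 bp
  63→65: 2 bp
  65→70: 5 bp
  70→88: 18 bp
  88→100: 12 bp
  100→113: 13 bp
  113→135: 22 bp
  135→150: 15 bp
  150→165: 15 bp
  165→168: 3 bp
  168→176: 8 bp
  176→191: 15 bp
  191→193: 2 bp
  193→201: 8 bp
  201→205: 4 bp
  205→213: 8 bp
  213→222: 9 bp
  222→234: 12 bp
  234→238: 4 bp
  238→250: 12 bp
  250→257: 7 bp
  257→263: 6 bp
  263→6 (wrap): 292-263+6 = 35 bp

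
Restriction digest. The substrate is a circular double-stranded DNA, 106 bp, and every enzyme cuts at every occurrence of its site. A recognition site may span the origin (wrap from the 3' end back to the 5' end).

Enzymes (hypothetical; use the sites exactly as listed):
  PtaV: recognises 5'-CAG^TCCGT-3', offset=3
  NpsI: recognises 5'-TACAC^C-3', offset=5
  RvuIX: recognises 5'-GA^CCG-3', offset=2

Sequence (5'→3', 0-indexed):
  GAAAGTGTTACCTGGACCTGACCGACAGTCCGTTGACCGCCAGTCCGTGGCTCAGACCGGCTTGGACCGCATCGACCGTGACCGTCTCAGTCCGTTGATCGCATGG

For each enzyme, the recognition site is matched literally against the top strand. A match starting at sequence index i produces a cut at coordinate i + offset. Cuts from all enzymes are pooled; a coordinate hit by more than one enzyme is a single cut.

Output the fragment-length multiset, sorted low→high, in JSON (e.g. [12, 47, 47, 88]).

[6,7,7,8,9,9,10,13,37]

Scan for sites:
  PtaV (CAGTCCGT, off=3): starts [25, 40, 87] → cuts [28, 43, 90]
  NpsI (TACACC, off=5): no sites
  RvuIX (GACCG, off=2): starts [19, 34, 54, 64, 73, 79] → cuts [21, 36, 56, 66, 75, 81]

All cut coordinates (distinct, sorted): [21, 28, 36, 43, 56, 66, 75, 81, 90]

Fragment lengths:
  21→28: 7 bp
  28→36: 8 bp
  36→43: 7 bp
  43→56: 13 bp
  56→66: 10 bp
  66→75: 9 bp
  75→81: 6 bp
  81→90: 9 bp
  90→21 (wrap): 106-90+21 = 37 bp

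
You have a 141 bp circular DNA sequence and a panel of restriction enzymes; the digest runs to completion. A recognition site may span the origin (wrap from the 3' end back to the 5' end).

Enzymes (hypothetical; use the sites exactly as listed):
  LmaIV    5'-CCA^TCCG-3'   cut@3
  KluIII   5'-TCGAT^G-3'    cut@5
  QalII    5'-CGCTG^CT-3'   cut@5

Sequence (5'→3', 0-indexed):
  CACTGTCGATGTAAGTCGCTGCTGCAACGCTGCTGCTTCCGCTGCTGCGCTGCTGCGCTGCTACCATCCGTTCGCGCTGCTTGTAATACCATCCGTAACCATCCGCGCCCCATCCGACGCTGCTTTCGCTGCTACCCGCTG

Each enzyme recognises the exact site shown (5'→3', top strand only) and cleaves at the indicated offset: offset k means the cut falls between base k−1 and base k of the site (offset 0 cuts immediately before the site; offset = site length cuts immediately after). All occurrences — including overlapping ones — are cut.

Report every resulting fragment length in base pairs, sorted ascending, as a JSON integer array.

[6,8,8,9,10,10,11,11,11,12,12,13,20]

Scan for sites:
  LmaIV CCATCCG/3: at [63, 88, 98, 109] ⇒ [66, 91, 101, 112]
  KluIII TCGATG/5: at [5] ⇒ [10]
  QalII CGCTGCT/5: at [16, 27, 39, 47, 55, 74, 117, 126] ⇒ [21, 32, 44, 52, 60, 79, 122, 131]

All cut coordinates (distinct, sorted): [10, 21, 32, 44, 52, 60, 66, 79, 91, 101, 112, 122, 131]

Fragment lengths:
  10→21: 11 bp
  21→32: 11 bp
  32→44: 12 bp
  44→52: 8 bp
  52→60: 8 bp
  60→66: 6 bp
  66→79: 13 bp
  79→91: 12 bp
  91→101: 10 bp
  101→112: 11 bp
  112→122: 10 bp
  122→131: 9 bp
  131→10 (wrap): 141-131+10 = 20 bp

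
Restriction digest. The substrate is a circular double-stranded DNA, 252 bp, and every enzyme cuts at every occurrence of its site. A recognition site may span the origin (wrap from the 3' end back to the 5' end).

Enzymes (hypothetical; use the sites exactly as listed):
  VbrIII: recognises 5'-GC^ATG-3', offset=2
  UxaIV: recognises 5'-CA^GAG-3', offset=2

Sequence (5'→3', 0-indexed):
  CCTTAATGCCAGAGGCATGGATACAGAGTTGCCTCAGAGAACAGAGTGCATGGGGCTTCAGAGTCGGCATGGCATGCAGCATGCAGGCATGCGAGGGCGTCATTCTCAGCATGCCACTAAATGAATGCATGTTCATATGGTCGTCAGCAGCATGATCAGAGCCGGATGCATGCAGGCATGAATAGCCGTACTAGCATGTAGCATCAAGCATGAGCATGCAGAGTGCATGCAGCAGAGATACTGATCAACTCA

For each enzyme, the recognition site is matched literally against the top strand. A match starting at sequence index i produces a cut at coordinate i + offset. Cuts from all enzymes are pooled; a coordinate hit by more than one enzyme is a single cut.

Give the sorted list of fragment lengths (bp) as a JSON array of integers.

[5,5,5,6,6,6,7,7,7,8,8,8,8,9,11,11,11,14,18,18,22,23,29]

Per-enzyme occurrences:
  VbrIII GCATG/2: at [14, 47, 66, 71, 78, 86, 108, 126, 149, 167, 175, 193, 207, 213, 224] ⇒ [16, 49, 68, 73, 80, 88, 110, 128, 151, 169, 177, 195, 209, 215, 226]
  UxaIV CAGAG/2: at [9, 23, 34, 41, 58, 156, 218, 232] ⇒ [11, 25, 36, 43, 60, 158, 220, 234]

Pooled cuts: [11, 16, 25, 36, 43, 49, 60, 68, 73, 80, 88, 110, 128, 151, 158, 169, 177, 195, 209, 215, 220, 226, 234]

Fragments:
  11→16: 5 bp
  16→25: 9 bp
  25→36: 11 bp
  36→43: 7 bp
  43→49: 6 bp
  49→60: 11 bp
  60→68: 8 bp
  68→73: 5 bp
  73→80: 7 bp
  80→88: 8 bp
  88→110: 22 bp
  110→128: 18 bp
  128→151: 23 bp
  151→158: 7 bp
  158→169: 11 bp
  169→177: 8 bp
  177→195: 18 bp
  195→209: 14 bp
  209→215: 6 bp
  215→220: 5 bp
  220→226: 6 bp
  226→234: 8 bp
  234→11 (wrap): 252-234+11 = 29 bp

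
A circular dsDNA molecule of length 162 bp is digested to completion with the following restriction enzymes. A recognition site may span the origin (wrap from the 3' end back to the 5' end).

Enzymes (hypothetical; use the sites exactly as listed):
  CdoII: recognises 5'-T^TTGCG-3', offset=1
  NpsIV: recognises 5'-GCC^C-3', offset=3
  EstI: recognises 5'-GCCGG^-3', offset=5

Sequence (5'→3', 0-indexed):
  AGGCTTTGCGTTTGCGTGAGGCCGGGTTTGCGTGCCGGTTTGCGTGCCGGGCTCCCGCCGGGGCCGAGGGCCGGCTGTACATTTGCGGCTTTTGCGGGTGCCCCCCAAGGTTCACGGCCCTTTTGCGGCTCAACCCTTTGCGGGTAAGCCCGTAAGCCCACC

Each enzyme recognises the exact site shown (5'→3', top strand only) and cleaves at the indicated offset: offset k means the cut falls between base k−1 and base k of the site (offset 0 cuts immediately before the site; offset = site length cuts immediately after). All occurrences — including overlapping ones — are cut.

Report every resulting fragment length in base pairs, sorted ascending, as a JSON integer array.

Per-enzyme occurrences:
  CdoII (TTTGCG, off=1): starts [4, 10, 26, 38, 81, 90, 121, 136] → cuts [5, 11, 27, 39, 82, 91, 122, 137]
  NpsIV (GCCC, off=3): starts [99, 116, 147, 155] → cuts [102, 119, 150, 158]
  EstI (GCCGG, off=5): starts [20, 33, 45, 56, 69] → cuts [25, 38, 50, 61, 74]

All cut coordinates (distinct, sorted): [5, 11, 25, 27, 38, 39, 50, 61, 74, 82, 91, 102, 119, 122, 137, 150, 158]

Fragment lengths:
  5→11: 6 bp
  11→25: 14 bp
  25→27: 2 bp
  27→38: 11 bp
  38→39: 1 bp
  39→50: 11 bp
  50→61: 11 bp
  61→74: 13 bp
  74→82: 8 bp
  82→91: 9 bp
  91→102: 11 bp
  102→119: 17 bp
  119→122: 3 bp
  122→137: 15 bp
  137→150: 13 bp
  150→158: 8 bp
  158→5 (wrap): 162-158+5 = 9 bp

[1,2,3,6,8,8,9,9,11,11,11,11,13,13,14,15,17]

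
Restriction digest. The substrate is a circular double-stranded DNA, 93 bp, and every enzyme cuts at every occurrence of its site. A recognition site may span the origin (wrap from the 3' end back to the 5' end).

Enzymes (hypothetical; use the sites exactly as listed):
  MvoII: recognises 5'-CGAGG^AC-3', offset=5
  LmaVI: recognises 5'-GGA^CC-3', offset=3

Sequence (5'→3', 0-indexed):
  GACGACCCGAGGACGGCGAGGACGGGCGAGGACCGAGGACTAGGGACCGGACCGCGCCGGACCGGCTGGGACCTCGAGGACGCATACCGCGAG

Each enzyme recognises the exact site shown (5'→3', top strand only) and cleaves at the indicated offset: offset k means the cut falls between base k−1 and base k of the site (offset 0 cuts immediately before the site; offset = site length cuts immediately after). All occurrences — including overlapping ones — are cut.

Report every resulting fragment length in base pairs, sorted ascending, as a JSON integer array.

Scan for sites:
  MvoII CGAGGAC/5: at [7, 16, 26, 33, 74, 89] ⇒ [1, 12, 21, 31, 38, 79]
  LmaVI GGACC/3: at [29, 43, 48, 58, 68] ⇒ [32, 46, 51, 61, 71]

Pooled cuts: [1, 12, 21, 31, 32, 38, 46, 51, 61, 71, 79]

Fragments:
  1→12: 11 bp
  12→21: 9 bp
  21→31: 10 bp
  31→32: 1 bp
  32→38: 6 bp
  38→46: 8 bp
  46→51: 5 bp
  51→61: 10 bp
  61→71: 10 bp
  71→79: 8 bp
  79→1 (wrap): 93-79+1 = 15 bp

[1,5,6,8,8,9,10,10,10,11,15]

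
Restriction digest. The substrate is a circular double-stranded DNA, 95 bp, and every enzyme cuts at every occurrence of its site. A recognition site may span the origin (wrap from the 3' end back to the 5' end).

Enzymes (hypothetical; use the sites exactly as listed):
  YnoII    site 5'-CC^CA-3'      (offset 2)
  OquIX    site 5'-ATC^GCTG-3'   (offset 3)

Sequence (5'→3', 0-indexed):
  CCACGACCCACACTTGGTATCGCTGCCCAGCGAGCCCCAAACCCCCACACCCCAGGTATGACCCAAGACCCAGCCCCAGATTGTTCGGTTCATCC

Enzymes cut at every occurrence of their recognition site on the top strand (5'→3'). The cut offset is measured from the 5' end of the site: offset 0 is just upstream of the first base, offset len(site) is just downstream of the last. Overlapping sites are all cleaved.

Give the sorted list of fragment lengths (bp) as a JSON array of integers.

[6,6,7,7,7,8,10,11,13,20]

Scan for sites:
  YnoII CCCA/2: at [6, 25, 35, 43, 50, 61, 68, 74, 94] ⇒ [1, 8, 27, 37, 45, 52, 63, 70, 76]
  OquIX ATCGCTG/3: at [18] ⇒ [21]

All cut coordinates (distinct, sorted): [1, 8, 21, 27, 37, 45, 52, 63, 70, 76]

Fragment lengths:
  1→8: 7 bp
  8→21: 13 bp
  21→27: 6 bp
  27→37: 10 bp
  37→45: 8 bp
  45→52: 7 bp
  52→63: 11 bp
  63→70: 7 bp
  70→76: 6 bp
  76→1 (wrap): 95-76+1 = 20 bp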